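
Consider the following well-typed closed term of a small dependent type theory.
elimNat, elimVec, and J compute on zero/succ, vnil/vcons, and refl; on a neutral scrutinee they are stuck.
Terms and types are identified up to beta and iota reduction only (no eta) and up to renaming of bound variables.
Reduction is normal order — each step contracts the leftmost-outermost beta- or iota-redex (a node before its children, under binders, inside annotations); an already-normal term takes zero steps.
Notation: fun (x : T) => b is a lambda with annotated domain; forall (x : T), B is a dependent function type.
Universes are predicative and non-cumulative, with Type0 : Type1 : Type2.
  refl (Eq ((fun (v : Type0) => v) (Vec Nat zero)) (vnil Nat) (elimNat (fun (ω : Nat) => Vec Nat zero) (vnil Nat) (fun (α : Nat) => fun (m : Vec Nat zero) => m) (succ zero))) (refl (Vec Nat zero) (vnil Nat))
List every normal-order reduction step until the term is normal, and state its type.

reduction (normal order):
  refl (Eq ((fun (v : Type0) => v) (Vec Nat zero)) (vnil Nat) (elimNat (fun (ω : Nat) => Vec Nat zero) (vnil Nat) (fun (α : Nat) => fun (m : Vec Nat zero) => m) (succ zero))) (refl (Vec Nat zero) (vnil Nat))
  ~> refl (Eq (Vec Nat zero) (vnil Nat) (elimNat (fun (v : Nat) => Vec Nat zero) (vnil Nat) (fun (ω : Nat) => fun (α : Vec Nat zero) => α) (succ zero))) (refl (Vec Nat zero) (vnil Nat))
  ~> refl (Eq (Vec Nat zero) (vnil Nat) ((fun (v : Nat) => fun (ω : Vec Nat zero) => ω) zero (elimNat (fun (α : Nat) => Vec Nat zero) (vnil Nat) (fun (m : Nat) => fun (z : Vec Nat zero) => z) zero))) (refl (Vec Nat zero) (vnil Nat))
  ~> refl (Eq (Vec Nat zero) (vnil Nat) ((fun (v : Vec Nat zero) => v) (elimNat (fun (ω : Nat) => Vec Nat zero) (vnil Nat) (fun (α : Nat) => fun (m : Vec Nat zero) => m) zero))) (refl (Vec Nat zero) (vnil Nat))
  ~> refl (Eq (Vec Nat zero) (vnil Nat) (elimNat (fun (v : Nat) => Vec Nat zero) (vnil Nat) (fun (ω : Nat) => fun (α : Vec Nat zero) => α) zero)) (refl (Vec Nat zero) (vnil Nat))
  ~> refl (Eq (Vec Nat zero) (vnil Nat) (vnil Nat)) (refl (Vec Nat zero) (vnil Nat))
type:
  Eq (Eq (Vec Nat zero) (vnil Nat) (vnil Nat)) (refl (Vec Nat zero) (vnil Nat)) (refl (Vec Nat zero) (vnil Nat))


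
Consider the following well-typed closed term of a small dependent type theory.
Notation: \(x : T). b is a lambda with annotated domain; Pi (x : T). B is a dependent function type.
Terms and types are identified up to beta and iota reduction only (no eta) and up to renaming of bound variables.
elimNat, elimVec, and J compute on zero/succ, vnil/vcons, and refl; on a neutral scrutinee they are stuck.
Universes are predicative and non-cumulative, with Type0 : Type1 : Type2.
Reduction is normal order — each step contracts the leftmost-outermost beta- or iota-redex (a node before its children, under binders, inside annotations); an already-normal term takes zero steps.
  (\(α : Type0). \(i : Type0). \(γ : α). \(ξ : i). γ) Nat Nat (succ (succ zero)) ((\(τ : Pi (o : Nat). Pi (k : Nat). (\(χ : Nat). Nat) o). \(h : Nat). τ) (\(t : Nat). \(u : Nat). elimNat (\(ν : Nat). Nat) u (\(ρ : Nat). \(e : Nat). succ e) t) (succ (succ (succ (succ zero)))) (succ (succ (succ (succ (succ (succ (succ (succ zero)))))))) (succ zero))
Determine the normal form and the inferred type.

reduced normal form:
  succ (succ zero)
inferred type:
  Nat
observation: the first redex contracted is a beta-redex; the normal form is reached in 4 normal-order steps.


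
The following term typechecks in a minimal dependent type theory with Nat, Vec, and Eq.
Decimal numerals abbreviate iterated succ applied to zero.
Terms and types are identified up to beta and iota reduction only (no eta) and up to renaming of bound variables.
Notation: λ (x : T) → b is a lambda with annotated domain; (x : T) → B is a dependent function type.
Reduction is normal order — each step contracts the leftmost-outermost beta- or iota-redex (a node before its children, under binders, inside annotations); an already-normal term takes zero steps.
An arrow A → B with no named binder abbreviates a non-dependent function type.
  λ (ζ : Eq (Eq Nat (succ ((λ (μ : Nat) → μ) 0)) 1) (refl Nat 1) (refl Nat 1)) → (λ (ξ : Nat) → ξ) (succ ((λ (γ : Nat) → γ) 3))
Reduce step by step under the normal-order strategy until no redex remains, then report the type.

reduction (normal order):
  λ (ζ : Eq (Eq Nat (succ ((λ (μ : Nat) → μ) 0)) 1) (refl Nat 1) (refl Nat 1)) → (λ (ξ : Nat) → ξ) (succ ((λ (γ : Nat) → γ) 3))
  ~> λ (ζ : Eq (Eq Nat 1 1) (refl Nat 1) (refl Nat 1)) → (λ (μ : Nat) → μ) (succ ((λ (ξ : Nat) → ξ) 3))
  ~> λ (ζ : Eq (Eq Nat 1 1) (refl Nat 1) (refl Nat 1)) → succ ((λ (μ : Nat) → μ) 3)
  ~> λ (ζ : Eq (Eq Nat 1 1) (refl Nat 1) (refl Nat 1)) → 4
the term's type:
  Eq (Eq Nat 1 1) (refl Nat 1) (refl Nat 1) → Nat


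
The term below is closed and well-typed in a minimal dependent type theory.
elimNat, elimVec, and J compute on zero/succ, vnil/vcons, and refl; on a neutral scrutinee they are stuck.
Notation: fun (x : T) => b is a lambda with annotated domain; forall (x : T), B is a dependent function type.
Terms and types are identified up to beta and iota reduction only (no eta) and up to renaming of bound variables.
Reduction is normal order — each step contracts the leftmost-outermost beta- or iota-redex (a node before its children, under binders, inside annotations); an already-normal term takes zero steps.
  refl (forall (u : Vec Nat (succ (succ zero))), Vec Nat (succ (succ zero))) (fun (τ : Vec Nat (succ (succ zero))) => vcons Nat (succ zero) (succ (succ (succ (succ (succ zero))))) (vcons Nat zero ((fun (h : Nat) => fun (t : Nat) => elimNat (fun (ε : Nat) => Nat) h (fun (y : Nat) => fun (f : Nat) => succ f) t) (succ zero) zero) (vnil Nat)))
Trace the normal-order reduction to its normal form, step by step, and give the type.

reduction (normal order):
  refl (forall (u : Vec Nat (succ (succ zero))), Vec Nat (succ (succ zero))) (fun (τ : Vec Nat (succ (succ zero))) => vcons Nat (succ zero) (succ (succ (succ (succ (succ zero))))) (vcons Nat zero ((fun (h : Nat) => fun (t : Nat) => elimNat (fun (ε : Nat) => Nat) h (fun (y : Nat) => fun (f : Nat) => succ f) t) (succ zero) zero) (vnil Nat)))
  ~> refl (forall (u : Vec Nat (succ (succ zero))), Vec Nat (succ (succ zero))) (fun (τ : Vec Nat (succ (succ zero))) => vcons Nat (succ zero) (succ (succ (succ (succ (succ zero))))) (vcons Nat zero ((fun (h : Nat) => elimNat (fun (t : Nat) => Nat) (succ zero) (fun (ε : Nat) => fun (y : Nat) => succ y) h) zero) (vnil Nat)))
  ~> refl (forall (u : Vec Nat (succ (succ zero))), Vec Nat (succ (succ zero))) (fun (τ : Vec Nat (succ (succ zero))) => vcons Nat (succ zero) (succ (succ (succ (succ (succ zero))))) (vcons Nat zero (elimNat (fun (h : Nat) => Nat) (succ zero) (fun (t : Nat) => fun (ε : Nat) => succ ε) zero) (vnil Nat)))
  ~> refl (forall (u : Vec Nat (succ (succ zero))), Vec Nat (succ (succ zero))) (fun (τ : Vec Nat (succ (succ zero))) => vcons Nat (succ zero) (succ (succ (succ (succ (succ zero))))) (vcons Nat zero (succ zero) (vnil Nat)))
type:
  Eq (forall (u : Vec Nat (succ (succ zero))), Vec Nat (succ (succ zero))) (fun (τ : Vec Nat (succ (succ zero))) => vcons Nat (succ zero) (succ (succ (succ (succ (succ zero))))) (vcons Nat zero (succ zero) (vnil Nat))) (fun (h : Vec Nat (succ (succ zero))) => vcons Nat (succ zero) (succ (succ (succ (succ (succ zero))))) (vcons Nat zero (succ zero) (vnil Nat)))


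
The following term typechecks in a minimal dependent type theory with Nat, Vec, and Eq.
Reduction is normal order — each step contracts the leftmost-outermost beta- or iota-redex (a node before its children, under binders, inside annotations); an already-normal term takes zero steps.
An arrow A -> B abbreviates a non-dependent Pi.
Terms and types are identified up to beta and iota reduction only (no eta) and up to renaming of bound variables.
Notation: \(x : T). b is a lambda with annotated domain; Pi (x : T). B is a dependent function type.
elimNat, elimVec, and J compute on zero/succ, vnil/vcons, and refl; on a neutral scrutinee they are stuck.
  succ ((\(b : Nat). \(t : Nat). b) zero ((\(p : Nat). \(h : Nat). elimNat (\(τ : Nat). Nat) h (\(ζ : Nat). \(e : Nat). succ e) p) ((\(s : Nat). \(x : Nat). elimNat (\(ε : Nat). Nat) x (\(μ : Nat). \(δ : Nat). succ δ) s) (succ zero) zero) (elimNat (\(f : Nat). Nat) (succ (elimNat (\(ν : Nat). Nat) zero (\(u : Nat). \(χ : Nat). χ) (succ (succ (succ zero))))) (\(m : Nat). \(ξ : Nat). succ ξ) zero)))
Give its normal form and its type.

normal form:
  succ zero
type:
  Nat
observation: normalization takes exactly 2 steps under the normal-order strategy.


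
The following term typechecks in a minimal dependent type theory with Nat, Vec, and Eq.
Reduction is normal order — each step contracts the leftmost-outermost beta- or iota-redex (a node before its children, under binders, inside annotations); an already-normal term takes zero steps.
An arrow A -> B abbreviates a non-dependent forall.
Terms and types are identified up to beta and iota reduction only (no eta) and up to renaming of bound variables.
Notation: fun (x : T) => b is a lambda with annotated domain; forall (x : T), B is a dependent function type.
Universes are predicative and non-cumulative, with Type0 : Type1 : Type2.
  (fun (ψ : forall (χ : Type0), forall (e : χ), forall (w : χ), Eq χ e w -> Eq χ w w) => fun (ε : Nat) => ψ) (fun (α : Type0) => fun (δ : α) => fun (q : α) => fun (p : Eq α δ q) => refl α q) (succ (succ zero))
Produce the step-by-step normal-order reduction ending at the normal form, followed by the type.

normal-order reduction:
  (fun (ψ : forall (χ : Type0), forall (e : χ), forall (w : χ), Eq χ e w -> Eq χ w w) => fun (ε : Nat) => ψ) (fun (α : Type0) => fun (δ : α) => fun (q : α) => fun (p : Eq α δ q) => refl α q) (succ (succ zero))
  ~> (fun (ψ : Nat) => fun (χ : Type0) => fun (e : χ) => fun (w : χ) => fun (ε : Eq χ e w) => refl χ w) (succ (succ zero))
  ~> fun (ψ : Type0) => fun (χ : ψ) => fun (e : ψ) => fun (w : Eq ψ χ e) => refl ψ e
type:
  forall (ψ : Type0), forall (χ : ψ), forall (e : ψ), Eq ψ χ e -> Eq ψ e e


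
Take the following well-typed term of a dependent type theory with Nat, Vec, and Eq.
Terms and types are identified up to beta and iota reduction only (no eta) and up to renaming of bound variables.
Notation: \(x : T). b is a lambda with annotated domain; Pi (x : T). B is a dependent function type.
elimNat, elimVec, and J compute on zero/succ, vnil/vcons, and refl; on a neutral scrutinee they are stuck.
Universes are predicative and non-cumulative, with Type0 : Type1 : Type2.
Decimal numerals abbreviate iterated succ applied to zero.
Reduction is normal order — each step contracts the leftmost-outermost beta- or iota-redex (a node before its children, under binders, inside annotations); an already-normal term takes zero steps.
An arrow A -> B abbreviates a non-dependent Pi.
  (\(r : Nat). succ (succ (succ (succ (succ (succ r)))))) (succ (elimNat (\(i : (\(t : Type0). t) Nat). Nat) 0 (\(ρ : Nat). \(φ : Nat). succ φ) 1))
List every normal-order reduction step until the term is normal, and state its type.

reduction (normal order):
  (\(r : Nat). succ (succ (succ (succ (succ (succ r)))))) (succ (elimNat (\(i : (\(t : Type0). t) Nat). Nat) 0 (\(ρ : Nat). \(φ : Nat). succ φ) 1))
  ~> succ (succ (succ (succ (succ (succ (succ (elimNat (\(r : (\(i : Type0). i) Nat). Nat) 0 (\(t : Nat). \(ρ : Nat). succ ρ) 1)))))))
  ~> succ (succ (succ (succ (succ (succ (succ ((\(r : Nat). \(i : Nat). succ i) 0 (elimNat (\(t : (\(ρ : Type0). ρ) Nat). Nat) 0 (\(φ : Nat). \(ψ : Nat). succ ψ) 0))))))))
  ~> succ (succ (succ (succ (succ (succ (succ ((\(r : Nat). succ r) (elimNat (\(i : (\(t : Type0). t) Nat). Nat) 0 (\(ρ : Nat). \(φ : Nat). succ φ) 0))))))))
  ~> succ (succ (succ (succ (succ (succ (succ (succ (elimNat (\(r : (\(i : Type0). i) Nat). Nat) 0 (\(t : Nat). \(ρ : Nat). succ ρ) 0))))))))
  ~> 8
inferred type:
  Nat


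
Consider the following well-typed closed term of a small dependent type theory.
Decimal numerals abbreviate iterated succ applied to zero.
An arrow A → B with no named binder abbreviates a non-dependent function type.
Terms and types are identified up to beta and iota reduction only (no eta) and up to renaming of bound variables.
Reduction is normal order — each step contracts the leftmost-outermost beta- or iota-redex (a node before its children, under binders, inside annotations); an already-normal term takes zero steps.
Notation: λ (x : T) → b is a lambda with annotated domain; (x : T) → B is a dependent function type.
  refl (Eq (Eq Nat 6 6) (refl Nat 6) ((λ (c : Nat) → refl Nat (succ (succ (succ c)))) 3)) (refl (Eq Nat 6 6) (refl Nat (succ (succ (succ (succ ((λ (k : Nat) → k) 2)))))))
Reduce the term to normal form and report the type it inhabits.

reduced normal form:
  refl (Eq (Eq Nat 6 6) (refl Nat 6) (refl Nat 6)) (refl (Eq Nat 6 6) (refl Nat 6))
type:
  Eq (Eq (Eq Nat 6 6) (refl Nat 6) (refl Nat 6)) (refl (Eq Nat 6 6) (refl Nat 6)) (refl (Eq Nat 6 6) (refl Nat 6))


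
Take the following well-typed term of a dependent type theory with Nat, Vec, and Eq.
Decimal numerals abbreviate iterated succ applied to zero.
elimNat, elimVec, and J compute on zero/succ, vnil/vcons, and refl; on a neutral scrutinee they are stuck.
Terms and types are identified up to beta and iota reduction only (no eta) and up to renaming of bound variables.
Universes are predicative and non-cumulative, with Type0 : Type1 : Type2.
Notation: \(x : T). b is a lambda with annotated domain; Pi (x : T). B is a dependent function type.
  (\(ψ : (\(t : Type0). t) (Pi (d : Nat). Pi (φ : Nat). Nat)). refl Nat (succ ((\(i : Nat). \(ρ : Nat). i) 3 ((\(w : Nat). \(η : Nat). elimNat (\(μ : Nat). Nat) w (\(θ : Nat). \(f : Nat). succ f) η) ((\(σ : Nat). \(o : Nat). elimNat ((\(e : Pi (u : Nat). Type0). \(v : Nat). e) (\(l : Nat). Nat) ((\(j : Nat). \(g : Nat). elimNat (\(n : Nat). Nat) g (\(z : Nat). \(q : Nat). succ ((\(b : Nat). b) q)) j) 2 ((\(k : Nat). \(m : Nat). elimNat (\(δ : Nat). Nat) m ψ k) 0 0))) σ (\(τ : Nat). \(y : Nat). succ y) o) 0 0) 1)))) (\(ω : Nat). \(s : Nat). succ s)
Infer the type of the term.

inferred type:
  Eq Nat 4 4


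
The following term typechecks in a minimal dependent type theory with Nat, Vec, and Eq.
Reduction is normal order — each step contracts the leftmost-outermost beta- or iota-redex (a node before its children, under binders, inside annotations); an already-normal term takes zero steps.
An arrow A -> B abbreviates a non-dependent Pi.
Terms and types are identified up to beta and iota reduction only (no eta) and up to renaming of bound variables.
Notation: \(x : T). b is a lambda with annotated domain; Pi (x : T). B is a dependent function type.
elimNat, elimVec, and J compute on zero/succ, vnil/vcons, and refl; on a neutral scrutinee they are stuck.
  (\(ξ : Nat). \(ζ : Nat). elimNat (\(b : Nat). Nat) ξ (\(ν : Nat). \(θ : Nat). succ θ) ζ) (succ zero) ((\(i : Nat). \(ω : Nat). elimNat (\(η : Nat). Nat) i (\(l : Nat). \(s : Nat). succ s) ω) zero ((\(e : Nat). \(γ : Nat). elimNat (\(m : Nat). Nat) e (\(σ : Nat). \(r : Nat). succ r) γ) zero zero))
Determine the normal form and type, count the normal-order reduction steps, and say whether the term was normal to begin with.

normal form:
  succ zero
type:
  Nat
steps to reach normal form (normal order): 9
already normal: no
first redex: a beta-redex


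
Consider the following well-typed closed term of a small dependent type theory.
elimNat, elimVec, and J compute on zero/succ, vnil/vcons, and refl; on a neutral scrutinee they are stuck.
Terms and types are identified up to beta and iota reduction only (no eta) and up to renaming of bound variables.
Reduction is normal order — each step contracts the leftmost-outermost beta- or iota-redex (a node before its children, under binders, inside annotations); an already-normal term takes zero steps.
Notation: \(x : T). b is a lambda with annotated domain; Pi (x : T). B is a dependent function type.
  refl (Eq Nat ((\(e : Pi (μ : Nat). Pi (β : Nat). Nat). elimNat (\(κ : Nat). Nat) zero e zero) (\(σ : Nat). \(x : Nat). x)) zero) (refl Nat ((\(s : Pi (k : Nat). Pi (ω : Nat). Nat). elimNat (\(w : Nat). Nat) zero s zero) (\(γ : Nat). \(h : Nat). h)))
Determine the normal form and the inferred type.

normal form:
  refl (Eq Nat zero zero) (refl Nat zero)
inferred type:
  Eq (Eq Nat zero zero) (refl Nat zero) (refl Nat zero)
observation: 4 normal-order steps separate the term from its normal form.


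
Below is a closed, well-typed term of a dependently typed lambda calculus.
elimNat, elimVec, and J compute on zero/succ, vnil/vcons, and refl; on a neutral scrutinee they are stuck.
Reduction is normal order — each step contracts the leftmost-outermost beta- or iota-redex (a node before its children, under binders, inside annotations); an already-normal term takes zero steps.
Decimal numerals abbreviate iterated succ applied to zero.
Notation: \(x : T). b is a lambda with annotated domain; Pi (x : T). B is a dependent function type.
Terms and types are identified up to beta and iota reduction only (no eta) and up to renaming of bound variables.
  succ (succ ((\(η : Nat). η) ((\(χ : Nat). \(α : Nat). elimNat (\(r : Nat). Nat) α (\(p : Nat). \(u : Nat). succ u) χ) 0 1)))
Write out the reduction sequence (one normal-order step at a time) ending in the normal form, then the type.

normal-order reduction sequence:
  succ (succ ((\(η : Nat). η) ((\(χ : Nat). \(α : Nat). elimNat (\(r : Nat). Nat) α (\(p : Nat). \(u : Nat). succ u) χ) 0 1)))
  ~> succ (succ ((\(η : Nat). \(χ : Nat). elimNat (\(α : Nat). Nat) χ (\(r : Nat). \(p : Nat). succ p) η) 0 1))
  ~> succ (succ ((\(η : Nat). elimNat (\(χ : Nat). Nat) η (\(α : Nat). \(r : Nat). succ r) 0) 1))
  ~> succ (succ (elimNat (\(η : Nat). Nat) 1 (\(χ : Nat). \(α : Nat). succ α) 0))
  ~> 3
type:
  Nat


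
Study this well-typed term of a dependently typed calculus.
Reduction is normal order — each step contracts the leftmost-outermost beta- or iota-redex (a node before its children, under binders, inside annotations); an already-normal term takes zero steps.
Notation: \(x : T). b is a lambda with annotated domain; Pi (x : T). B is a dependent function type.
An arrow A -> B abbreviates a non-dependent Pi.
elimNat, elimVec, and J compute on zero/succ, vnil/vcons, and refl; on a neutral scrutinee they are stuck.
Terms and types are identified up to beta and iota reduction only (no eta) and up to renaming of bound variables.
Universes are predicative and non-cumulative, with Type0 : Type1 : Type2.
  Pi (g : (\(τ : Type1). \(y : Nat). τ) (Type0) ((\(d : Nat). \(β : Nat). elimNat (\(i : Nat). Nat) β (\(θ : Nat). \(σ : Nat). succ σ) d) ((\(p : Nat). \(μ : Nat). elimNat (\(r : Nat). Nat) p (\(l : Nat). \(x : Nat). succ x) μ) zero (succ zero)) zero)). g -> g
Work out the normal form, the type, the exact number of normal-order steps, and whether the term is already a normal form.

resulting normal form:
  Pi (g : Type0). g -> g
type:
  Type1
normal-order step count: 2
term was already normal: no
first redex: a beta-redex


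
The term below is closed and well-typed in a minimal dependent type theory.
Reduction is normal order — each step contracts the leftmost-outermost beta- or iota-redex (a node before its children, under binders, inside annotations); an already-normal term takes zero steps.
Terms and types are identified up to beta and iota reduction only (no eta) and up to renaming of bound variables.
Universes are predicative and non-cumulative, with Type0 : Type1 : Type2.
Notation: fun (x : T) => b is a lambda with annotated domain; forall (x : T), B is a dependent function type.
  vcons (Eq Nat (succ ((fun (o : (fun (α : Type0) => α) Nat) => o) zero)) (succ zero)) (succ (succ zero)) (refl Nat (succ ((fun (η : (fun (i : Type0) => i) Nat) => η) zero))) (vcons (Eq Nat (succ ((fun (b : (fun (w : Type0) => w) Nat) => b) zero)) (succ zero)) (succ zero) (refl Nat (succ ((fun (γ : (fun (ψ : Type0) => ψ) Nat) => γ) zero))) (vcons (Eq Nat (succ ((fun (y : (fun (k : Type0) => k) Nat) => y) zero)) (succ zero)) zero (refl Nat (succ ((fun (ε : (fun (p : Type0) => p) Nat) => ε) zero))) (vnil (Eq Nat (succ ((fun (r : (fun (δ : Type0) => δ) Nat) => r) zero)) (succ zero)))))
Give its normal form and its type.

resulting normal form:
  vcons (Eq Nat (succ zero) (succ zero)) (succ (succ zero)) (refl Nat (succ zero)) (vcons (Eq Nat (succ zero) (succ zero)) (succ zero) (refl Nat (succ zero)) (vcons (Eq Nat (succ zero) (succ zero)) zero (refl Nat (succ zero)) (vnil (Eq Nat (succ zero) (succ zero)))))
type:
  Vec (Eq Nat (succ zero) (succ zero)) (succ (succ (succ zero)))
observation: the term reaches its normal form after 7 normal-order steps.


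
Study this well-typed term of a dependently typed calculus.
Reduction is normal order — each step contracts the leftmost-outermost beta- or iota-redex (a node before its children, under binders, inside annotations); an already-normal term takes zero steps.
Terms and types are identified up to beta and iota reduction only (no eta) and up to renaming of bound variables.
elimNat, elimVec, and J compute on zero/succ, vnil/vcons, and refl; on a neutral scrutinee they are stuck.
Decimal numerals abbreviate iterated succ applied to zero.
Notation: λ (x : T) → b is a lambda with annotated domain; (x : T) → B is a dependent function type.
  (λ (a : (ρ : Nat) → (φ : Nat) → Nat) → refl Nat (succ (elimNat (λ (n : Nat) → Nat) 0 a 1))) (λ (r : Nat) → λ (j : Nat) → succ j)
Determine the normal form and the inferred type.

resulting normal form:
  refl Nat 2
type:
  Eq Nat 2 2
observation: the leftmost-outermost redex is a beta-redex, and normalization takes 5 steps.


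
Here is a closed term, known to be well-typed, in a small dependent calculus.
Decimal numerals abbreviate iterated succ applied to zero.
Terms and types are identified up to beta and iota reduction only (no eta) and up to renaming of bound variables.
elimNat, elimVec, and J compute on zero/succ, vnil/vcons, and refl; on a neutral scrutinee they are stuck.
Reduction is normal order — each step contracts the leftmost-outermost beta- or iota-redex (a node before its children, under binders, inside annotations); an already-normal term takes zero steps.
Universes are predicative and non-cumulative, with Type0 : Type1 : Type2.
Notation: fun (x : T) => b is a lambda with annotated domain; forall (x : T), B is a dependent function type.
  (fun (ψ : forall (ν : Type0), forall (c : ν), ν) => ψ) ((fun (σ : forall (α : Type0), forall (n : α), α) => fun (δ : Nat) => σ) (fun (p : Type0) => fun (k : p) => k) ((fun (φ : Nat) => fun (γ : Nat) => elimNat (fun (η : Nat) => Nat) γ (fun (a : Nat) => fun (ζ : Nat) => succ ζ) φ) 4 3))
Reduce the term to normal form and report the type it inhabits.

reduced normal form:
  fun (ψ : Type0) => fun (ν : ψ) => ν
the term's type:
  forall (ψ : Type0), forall (ν : ψ), ψ


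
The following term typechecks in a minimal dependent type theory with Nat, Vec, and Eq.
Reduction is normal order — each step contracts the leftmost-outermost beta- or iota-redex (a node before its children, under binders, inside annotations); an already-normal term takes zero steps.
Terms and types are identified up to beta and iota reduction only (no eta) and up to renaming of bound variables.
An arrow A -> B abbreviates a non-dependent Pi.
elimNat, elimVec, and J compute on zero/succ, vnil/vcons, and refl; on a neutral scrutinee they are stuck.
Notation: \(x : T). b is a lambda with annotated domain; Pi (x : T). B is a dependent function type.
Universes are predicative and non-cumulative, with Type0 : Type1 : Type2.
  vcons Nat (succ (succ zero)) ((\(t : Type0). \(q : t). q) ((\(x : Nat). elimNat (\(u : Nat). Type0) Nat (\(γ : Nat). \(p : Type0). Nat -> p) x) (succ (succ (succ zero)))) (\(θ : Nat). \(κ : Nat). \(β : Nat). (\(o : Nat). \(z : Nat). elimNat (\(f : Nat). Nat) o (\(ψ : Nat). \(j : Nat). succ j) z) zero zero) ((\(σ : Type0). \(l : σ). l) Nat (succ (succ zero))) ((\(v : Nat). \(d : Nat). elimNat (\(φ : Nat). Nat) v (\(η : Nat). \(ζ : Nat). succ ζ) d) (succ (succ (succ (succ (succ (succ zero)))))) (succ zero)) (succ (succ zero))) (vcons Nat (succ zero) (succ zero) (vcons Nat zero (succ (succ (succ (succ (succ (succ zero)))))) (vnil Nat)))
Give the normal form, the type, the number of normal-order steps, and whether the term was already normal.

reduced normal form:
  vcons Nat (succ (succ zero)) zero (vcons Nat (succ zero) (succ zero) (vcons Nat zero (succ (succ (succ (succ (succ (succ zero)))))) (vnil Nat)))
inferred type:
  Vec Nat (succ (succ (succ zero)))
normal-order step count: 8
started in normal form: no
first redex: a beta-redex


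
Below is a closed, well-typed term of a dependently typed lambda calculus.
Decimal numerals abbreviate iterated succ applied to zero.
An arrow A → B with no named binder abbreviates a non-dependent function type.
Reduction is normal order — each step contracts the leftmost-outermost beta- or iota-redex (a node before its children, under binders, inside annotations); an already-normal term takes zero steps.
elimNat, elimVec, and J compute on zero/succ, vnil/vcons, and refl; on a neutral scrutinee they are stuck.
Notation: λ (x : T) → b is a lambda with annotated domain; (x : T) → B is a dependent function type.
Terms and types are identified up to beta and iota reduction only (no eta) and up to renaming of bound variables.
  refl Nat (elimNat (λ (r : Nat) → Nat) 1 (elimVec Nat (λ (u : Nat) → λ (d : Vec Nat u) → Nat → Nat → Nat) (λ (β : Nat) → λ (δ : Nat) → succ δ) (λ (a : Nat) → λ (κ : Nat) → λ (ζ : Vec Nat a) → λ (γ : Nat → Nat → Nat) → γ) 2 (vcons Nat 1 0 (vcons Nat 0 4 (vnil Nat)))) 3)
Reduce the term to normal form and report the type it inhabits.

normal form:
  refl Nat 4
the term's type:
  Eq Nat 4 4


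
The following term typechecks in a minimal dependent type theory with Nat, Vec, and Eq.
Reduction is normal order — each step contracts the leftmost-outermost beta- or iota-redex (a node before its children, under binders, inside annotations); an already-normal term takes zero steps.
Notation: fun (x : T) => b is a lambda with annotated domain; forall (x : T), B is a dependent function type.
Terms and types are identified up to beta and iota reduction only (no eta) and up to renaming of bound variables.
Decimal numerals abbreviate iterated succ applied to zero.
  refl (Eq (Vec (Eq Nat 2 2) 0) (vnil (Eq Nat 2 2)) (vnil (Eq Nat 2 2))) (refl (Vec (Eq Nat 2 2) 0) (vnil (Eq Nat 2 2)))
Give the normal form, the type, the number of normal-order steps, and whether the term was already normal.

normal form:
  refl (Eq (Vec (Eq Nat 2 2) 0) (vnil (Eq Nat 2 2)) (vnil (Eq Nat 2 2))) (refl (Vec (Eq Nat 2 2) 0) (vnil (Eq Nat 2 2)))
the term's type:
  Eq (Eq (Vec (Eq Nat 2 2) 0) (vnil (Eq Nat 2 2)) (vnil (Eq Nat 2 2))) (refl (Vec (Eq Nat 2 2) 0) (vnil (Eq Nat 2 2))) (refl (Vec (Eq Nat 2 2) 0) (vnil (Eq Nat 2 2)))
reduction steps (normal order): 0
term was already normal: yes


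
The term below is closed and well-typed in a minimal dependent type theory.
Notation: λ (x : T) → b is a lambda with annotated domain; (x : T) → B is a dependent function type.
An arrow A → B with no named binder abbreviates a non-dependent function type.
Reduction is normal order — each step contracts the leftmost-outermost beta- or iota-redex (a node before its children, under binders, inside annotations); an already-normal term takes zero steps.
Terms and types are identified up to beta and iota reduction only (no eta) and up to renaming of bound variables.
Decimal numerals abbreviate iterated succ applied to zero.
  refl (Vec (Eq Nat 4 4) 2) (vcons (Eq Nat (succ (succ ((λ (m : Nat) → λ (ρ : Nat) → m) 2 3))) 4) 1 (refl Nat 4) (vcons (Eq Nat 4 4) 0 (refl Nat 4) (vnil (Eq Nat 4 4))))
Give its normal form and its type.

reduced normal form:
  refl (Vec (Eq Nat 4 4) 2) (vcons (Eq Nat 4 4) 1 (refl Nat 4) (vcons (Eq Nat 4 4) 0 (refl Nat 4) (vnil (Eq Nat 4 4))))
the term's type:
  Eq (Vec (Eq Nat 4 4) 2) (vcons (Eq Nat 4 4) 1 (refl Nat 4) (vcons (Eq Nat 4 4) 0 (refl Nat 4) (vnil (Eq Nat 4 4)))) (vcons (Eq Nat 4 4) 1 (refl Nat 4) (vcons (Eq Nat 4 4) 0 (refl Nat 4) (vnil (Eq Nat 4 4))))
observation: contracting a beta-redex first, the term normalizes in 2 steps.


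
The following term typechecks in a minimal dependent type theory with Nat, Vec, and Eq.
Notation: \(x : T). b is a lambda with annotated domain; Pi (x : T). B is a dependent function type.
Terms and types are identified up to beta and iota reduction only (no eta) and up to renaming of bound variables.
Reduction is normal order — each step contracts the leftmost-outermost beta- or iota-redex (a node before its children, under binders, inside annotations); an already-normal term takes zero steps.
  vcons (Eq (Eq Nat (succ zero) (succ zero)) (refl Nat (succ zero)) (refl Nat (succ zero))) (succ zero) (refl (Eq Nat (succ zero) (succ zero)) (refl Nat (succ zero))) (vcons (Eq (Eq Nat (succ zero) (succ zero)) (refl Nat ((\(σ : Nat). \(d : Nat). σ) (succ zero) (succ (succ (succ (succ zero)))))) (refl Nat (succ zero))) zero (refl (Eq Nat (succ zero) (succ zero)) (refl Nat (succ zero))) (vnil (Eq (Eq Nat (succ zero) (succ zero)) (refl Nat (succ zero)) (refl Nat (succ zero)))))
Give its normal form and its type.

resulting normal form:
  vcons (Eq (Eq Nat (succ zero) (succ zero)) (refl Nat (succ zero)) (refl Nat (succ zero))) (succ zero) (refl (Eq Nat (succ zero) (succ zero)) (refl Nat (succ zero))) (vcons (Eq (Eq Nat (succ zero) (succ zero)) (refl Nat (succ zero)) (refl Nat (succ zero))) zero (refl (Eq Nat (succ zero) (succ zero)) (refl Nat (succ zero))) (vnil (Eq (Eq Nat (succ zero) (succ zero)) (refl Nat (succ zero)) (refl Nat (succ zero)))))
the term's type:
  Vec (Eq (Eq Nat (succ zero) (succ zero)) (refl Nat (succ zero)) (refl Nat (succ zero))) (succ (succ zero))
observation: contracting a beta-redex first, the term normalizes in 2 steps.


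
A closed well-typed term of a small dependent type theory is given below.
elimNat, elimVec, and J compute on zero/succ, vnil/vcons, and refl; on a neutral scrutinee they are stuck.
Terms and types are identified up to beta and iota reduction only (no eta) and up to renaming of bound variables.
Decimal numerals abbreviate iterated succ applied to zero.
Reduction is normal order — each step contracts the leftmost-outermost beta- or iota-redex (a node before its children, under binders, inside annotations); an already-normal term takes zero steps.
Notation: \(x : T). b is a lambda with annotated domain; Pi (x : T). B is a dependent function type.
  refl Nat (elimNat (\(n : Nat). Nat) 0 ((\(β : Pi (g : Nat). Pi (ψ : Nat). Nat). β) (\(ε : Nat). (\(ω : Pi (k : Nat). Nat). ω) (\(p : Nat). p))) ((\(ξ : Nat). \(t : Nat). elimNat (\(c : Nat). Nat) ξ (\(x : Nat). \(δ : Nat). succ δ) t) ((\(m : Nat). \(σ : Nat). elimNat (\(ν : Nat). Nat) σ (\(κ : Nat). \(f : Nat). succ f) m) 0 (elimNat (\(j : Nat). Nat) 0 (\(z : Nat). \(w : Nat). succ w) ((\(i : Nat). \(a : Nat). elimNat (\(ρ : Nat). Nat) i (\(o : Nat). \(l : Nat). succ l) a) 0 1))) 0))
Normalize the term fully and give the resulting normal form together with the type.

normal form:
  refl Nat 0
type:
  Eq Nat 0 0


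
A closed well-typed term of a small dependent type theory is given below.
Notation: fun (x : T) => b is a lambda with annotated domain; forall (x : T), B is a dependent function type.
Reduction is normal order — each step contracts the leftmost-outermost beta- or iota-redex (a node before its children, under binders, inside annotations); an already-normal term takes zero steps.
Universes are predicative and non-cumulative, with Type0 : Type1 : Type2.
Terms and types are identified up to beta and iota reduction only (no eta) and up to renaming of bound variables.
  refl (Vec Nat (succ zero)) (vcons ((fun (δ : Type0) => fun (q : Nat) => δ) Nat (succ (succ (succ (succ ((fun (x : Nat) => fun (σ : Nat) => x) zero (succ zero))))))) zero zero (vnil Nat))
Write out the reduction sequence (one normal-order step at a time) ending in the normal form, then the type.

normal-order reduction sequence:
  refl (Vec Nat (succ zero)) (vcons ((fun (δ : Type0) => fun (q : Nat) => δ) Nat (succ (succ (succ (succ ((fun (x : Nat) => fun (σ : Nat) => x) zero (succ zero))))))) zero zero (vnil Nat))
  ~> refl (Vec Nat (succ zero)) (vcons ((fun (δ : Nat) => Nat) (succ (succ (succ (succ ((fun (q : Nat) => fun (x : Nat) => q) zero (succ zero))))))) zero zero (vnil Nat))
  ~> refl (Vec Nat (succ zero)) (vcons Nat zero zero (vnil Nat))
type:
  Eq (Vec Nat (succ zero)) (vcons Nat zero zero (vnil Nat)) (vcons Nat zero zero (vnil Nat))


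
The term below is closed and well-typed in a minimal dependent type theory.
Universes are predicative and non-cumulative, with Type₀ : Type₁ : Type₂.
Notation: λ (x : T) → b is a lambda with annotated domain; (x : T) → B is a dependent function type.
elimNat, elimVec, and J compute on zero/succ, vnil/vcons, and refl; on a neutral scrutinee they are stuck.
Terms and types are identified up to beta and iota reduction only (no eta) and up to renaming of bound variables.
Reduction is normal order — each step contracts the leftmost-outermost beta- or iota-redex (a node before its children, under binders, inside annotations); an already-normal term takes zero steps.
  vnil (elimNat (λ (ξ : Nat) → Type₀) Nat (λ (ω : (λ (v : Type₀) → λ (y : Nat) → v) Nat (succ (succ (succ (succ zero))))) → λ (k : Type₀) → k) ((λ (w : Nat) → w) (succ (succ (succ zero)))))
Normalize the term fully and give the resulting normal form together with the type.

normal form:
  vnil Nat
the term's type:
  Vec Nat zero


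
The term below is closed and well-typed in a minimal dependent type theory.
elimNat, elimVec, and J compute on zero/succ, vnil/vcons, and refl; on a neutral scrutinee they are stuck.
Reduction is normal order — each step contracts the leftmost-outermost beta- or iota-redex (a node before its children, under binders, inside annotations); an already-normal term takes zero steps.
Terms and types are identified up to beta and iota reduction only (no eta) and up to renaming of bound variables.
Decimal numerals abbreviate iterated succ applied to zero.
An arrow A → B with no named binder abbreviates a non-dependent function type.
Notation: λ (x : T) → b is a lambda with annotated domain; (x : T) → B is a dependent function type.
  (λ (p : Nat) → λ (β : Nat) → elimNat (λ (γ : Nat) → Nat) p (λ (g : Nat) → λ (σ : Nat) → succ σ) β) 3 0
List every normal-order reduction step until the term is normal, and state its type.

reduction (normal order):
  (λ (p : Nat) → λ (β : Nat) → elimNat (λ (γ : Nat) → Nat) p (λ (g : Nat) → λ (σ : Nat) → succ σ) β) 3 0
  ~> (λ (p : Nat) → elimNat (λ (β : Nat) → Nat) 3 (λ (γ : Nat) → λ (g : Nat) → succ g) p) 0
  ~> elimNat (λ (p : Nat) → Nat) 3 (λ (β : Nat) → λ (γ : Nat) → succ γ) 0
  ~> 3
type:
  Nat


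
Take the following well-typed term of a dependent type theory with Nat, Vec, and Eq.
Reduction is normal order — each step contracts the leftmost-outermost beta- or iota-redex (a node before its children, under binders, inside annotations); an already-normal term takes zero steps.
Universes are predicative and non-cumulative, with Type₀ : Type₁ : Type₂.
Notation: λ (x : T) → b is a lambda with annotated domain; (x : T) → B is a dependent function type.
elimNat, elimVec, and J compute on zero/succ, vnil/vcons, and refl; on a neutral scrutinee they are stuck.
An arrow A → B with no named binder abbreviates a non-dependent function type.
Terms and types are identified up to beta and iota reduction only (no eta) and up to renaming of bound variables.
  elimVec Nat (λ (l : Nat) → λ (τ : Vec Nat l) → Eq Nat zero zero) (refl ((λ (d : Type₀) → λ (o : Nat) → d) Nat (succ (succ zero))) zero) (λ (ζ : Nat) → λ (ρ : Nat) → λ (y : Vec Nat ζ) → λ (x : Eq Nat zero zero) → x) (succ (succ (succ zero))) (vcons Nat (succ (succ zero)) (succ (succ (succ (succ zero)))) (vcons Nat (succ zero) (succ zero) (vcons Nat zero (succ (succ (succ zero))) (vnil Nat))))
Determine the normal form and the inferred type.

resulting normal form:
  refl Nat zero
the term's type:
  Eq Nat zero zero
observation: 18 normal-order steps normalize the term, beginning with an elimVec iota-redex.


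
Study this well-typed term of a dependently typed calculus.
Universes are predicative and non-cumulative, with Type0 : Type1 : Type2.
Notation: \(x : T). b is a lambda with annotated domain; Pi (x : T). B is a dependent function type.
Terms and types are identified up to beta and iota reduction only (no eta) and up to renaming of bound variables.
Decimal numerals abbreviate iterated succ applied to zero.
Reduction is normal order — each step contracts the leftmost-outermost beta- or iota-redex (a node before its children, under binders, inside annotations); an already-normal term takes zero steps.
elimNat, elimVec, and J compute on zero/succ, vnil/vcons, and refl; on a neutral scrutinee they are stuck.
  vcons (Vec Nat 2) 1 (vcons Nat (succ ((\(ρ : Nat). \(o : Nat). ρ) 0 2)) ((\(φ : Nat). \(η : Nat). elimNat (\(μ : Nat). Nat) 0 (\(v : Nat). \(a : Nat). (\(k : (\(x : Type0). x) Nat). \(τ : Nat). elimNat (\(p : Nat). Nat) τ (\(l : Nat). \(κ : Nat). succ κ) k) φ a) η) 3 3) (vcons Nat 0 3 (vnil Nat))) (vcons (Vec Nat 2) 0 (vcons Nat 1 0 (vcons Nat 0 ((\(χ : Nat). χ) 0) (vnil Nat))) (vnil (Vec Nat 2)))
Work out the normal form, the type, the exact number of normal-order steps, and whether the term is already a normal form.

resulting normal form:
  vcons (Vec Nat 2) 1 (vcons Nat 1 9 (vcons Nat 0 3 (vnil Nat))) (vcons (Vec Nat 2) 0 (vcons Nat 1 0 (vcons Nat 0 0 (vnil Nat))) (vnil (Vec Nat 2)))
inferred type:
  Vec (Vec Nat 2) 2
normal-order step count: 51
already normal: no
first contracted redex: a beta-redex


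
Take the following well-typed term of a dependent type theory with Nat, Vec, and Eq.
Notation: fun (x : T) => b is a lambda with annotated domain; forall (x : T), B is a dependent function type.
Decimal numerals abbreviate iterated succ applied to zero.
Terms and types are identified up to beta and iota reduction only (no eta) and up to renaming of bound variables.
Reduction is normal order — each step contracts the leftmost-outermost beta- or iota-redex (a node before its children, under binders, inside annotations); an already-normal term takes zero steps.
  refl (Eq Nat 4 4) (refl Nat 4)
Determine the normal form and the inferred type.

normal form:
  refl (Eq Nat 4 4) (refl Nat 4)
inferred type:
  Eq (Eq Nat 4 4) (refl Nat 4) (refl Nat 4)
observation: no redex remains anywhere in the term; it is its own normal form.


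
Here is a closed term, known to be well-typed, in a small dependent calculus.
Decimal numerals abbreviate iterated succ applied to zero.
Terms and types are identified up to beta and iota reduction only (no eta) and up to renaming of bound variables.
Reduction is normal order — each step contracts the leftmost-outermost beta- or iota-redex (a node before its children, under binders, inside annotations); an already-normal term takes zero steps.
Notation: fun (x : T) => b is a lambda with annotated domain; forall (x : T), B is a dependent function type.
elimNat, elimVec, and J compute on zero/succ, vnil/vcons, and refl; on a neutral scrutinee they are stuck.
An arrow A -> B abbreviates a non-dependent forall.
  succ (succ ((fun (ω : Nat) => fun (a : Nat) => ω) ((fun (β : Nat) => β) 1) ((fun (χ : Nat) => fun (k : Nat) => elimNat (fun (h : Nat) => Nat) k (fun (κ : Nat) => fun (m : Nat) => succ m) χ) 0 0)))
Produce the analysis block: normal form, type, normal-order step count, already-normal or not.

normal form:
  3
type:
  Nat
normal-order step count: 3
term was already normal: no
first contracted redex: a beta-redex


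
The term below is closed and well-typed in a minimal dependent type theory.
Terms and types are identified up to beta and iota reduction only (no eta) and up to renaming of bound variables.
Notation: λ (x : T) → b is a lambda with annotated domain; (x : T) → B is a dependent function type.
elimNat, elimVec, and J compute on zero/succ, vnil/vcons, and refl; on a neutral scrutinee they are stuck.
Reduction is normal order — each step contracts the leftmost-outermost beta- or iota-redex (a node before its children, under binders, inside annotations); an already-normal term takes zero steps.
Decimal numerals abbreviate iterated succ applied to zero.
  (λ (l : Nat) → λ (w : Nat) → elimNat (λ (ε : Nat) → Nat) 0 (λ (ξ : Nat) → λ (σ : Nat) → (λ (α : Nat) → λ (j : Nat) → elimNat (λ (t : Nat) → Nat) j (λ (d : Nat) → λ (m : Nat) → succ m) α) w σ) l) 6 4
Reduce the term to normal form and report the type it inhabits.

reduced normal form:
  24
type:
  Nat
observation: 111 normal-order steps separate the term from its normal form.
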